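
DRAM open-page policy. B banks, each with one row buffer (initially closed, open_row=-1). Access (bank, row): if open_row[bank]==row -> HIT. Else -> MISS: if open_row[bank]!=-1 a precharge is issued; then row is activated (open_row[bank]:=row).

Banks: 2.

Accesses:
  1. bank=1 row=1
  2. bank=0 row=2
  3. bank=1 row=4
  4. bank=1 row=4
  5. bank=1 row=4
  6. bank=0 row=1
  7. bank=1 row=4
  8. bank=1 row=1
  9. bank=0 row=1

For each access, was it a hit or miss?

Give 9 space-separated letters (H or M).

Answer: M M M H H M H M H

Derivation:
Acc 1: bank1 row1 -> MISS (open row1); precharges=0
Acc 2: bank0 row2 -> MISS (open row2); precharges=0
Acc 3: bank1 row4 -> MISS (open row4); precharges=1
Acc 4: bank1 row4 -> HIT
Acc 5: bank1 row4 -> HIT
Acc 6: bank0 row1 -> MISS (open row1); precharges=2
Acc 7: bank1 row4 -> HIT
Acc 8: bank1 row1 -> MISS (open row1); precharges=3
Acc 9: bank0 row1 -> HIT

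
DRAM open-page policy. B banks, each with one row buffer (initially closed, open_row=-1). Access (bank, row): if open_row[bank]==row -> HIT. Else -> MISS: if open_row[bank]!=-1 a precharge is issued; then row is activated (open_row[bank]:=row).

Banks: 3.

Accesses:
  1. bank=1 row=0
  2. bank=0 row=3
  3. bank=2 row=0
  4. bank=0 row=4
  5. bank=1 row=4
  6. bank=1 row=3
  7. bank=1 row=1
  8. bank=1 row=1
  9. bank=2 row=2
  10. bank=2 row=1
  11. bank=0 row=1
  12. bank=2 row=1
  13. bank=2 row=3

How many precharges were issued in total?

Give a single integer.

Acc 1: bank1 row0 -> MISS (open row0); precharges=0
Acc 2: bank0 row3 -> MISS (open row3); precharges=0
Acc 3: bank2 row0 -> MISS (open row0); precharges=0
Acc 4: bank0 row4 -> MISS (open row4); precharges=1
Acc 5: bank1 row4 -> MISS (open row4); precharges=2
Acc 6: bank1 row3 -> MISS (open row3); precharges=3
Acc 7: bank1 row1 -> MISS (open row1); precharges=4
Acc 8: bank1 row1 -> HIT
Acc 9: bank2 row2 -> MISS (open row2); precharges=5
Acc 10: bank2 row1 -> MISS (open row1); precharges=6
Acc 11: bank0 row1 -> MISS (open row1); precharges=7
Acc 12: bank2 row1 -> HIT
Acc 13: bank2 row3 -> MISS (open row3); precharges=8

Answer: 8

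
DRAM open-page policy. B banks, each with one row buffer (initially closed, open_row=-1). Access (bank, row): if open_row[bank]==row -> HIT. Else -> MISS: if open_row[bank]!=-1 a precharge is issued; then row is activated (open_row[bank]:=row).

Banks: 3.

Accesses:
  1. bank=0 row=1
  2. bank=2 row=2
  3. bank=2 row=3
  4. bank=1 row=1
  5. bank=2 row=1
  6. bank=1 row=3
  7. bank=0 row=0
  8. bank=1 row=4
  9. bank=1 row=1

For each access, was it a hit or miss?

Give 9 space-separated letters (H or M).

Answer: M M M M M M M M M

Derivation:
Acc 1: bank0 row1 -> MISS (open row1); precharges=0
Acc 2: bank2 row2 -> MISS (open row2); precharges=0
Acc 3: bank2 row3 -> MISS (open row3); precharges=1
Acc 4: bank1 row1 -> MISS (open row1); precharges=1
Acc 5: bank2 row1 -> MISS (open row1); precharges=2
Acc 6: bank1 row3 -> MISS (open row3); precharges=3
Acc 7: bank0 row0 -> MISS (open row0); precharges=4
Acc 8: bank1 row4 -> MISS (open row4); precharges=5
Acc 9: bank1 row1 -> MISS (open row1); precharges=6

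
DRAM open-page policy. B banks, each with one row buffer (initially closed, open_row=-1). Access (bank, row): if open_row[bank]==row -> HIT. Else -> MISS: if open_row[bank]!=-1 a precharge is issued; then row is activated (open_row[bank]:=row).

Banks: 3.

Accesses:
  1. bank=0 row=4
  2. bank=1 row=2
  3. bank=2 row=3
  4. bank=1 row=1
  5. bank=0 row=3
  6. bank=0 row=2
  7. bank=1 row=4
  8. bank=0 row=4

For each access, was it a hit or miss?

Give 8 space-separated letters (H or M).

Answer: M M M M M M M M

Derivation:
Acc 1: bank0 row4 -> MISS (open row4); precharges=0
Acc 2: bank1 row2 -> MISS (open row2); precharges=0
Acc 3: bank2 row3 -> MISS (open row3); precharges=0
Acc 4: bank1 row1 -> MISS (open row1); precharges=1
Acc 5: bank0 row3 -> MISS (open row3); precharges=2
Acc 6: bank0 row2 -> MISS (open row2); precharges=3
Acc 7: bank1 row4 -> MISS (open row4); precharges=4
Acc 8: bank0 row4 -> MISS (open row4); precharges=5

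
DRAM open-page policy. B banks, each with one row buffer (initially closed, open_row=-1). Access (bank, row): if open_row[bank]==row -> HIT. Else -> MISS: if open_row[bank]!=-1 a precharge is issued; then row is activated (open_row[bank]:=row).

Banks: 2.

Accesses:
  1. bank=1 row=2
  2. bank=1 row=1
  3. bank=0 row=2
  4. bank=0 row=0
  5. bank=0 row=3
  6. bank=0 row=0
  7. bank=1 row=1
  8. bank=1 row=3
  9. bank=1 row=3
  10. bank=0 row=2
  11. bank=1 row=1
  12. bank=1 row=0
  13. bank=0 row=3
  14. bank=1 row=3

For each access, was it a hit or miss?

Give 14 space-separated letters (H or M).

Acc 1: bank1 row2 -> MISS (open row2); precharges=0
Acc 2: bank1 row1 -> MISS (open row1); precharges=1
Acc 3: bank0 row2 -> MISS (open row2); precharges=1
Acc 4: bank0 row0 -> MISS (open row0); precharges=2
Acc 5: bank0 row3 -> MISS (open row3); precharges=3
Acc 6: bank0 row0 -> MISS (open row0); precharges=4
Acc 7: bank1 row1 -> HIT
Acc 8: bank1 row3 -> MISS (open row3); precharges=5
Acc 9: bank1 row3 -> HIT
Acc 10: bank0 row2 -> MISS (open row2); precharges=6
Acc 11: bank1 row1 -> MISS (open row1); precharges=7
Acc 12: bank1 row0 -> MISS (open row0); precharges=8
Acc 13: bank0 row3 -> MISS (open row3); precharges=9
Acc 14: bank1 row3 -> MISS (open row3); precharges=10

Answer: M M M M M M H M H M M M M M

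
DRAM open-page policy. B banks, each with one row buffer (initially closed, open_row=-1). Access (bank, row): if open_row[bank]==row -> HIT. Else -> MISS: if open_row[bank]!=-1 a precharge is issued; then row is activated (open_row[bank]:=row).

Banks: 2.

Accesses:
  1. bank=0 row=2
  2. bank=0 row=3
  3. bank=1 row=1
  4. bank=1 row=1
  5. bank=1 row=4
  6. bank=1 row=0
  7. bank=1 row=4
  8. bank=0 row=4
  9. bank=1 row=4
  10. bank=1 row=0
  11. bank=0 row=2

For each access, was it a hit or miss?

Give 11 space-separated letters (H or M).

Answer: M M M H M M M M H M M

Derivation:
Acc 1: bank0 row2 -> MISS (open row2); precharges=0
Acc 2: bank0 row3 -> MISS (open row3); precharges=1
Acc 3: bank1 row1 -> MISS (open row1); precharges=1
Acc 4: bank1 row1 -> HIT
Acc 5: bank1 row4 -> MISS (open row4); precharges=2
Acc 6: bank1 row0 -> MISS (open row0); precharges=3
Acc 7: bank1 row4 -> MISS (open row4); precharges=4
Acc 8: bank0 row4 -> MISS (open row4); precharges=5
Acc 9: bank1 row4 -> HIT
Acc 10: bank1 row0 -> MISS (open row0); precharges=6
Acc 11: bank0 row2 -> MISS (open row2); precharges=7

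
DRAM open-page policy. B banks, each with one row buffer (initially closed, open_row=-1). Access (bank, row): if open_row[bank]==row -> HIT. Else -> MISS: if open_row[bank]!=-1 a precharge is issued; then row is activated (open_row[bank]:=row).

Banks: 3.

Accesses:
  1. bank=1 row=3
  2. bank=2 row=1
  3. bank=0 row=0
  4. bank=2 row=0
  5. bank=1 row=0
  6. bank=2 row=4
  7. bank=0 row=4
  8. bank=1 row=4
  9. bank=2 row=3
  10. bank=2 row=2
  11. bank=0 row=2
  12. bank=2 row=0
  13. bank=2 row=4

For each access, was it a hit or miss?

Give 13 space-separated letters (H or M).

Acc 1: bank1 row3 -> MISS (open row3); precharges=0
Acc 2: bank2 row1 -> MISS (open row1); precharges=0
Acc 3: bank0 row0 -> MISS (open row0); precharges=0
Acc 4: bank2 row0 -> MISS (open row0); precharges=1
Acc 5: bank1 row0 -> MISS (open row0); precharges=2
Acc 6: bank2 row4 -> MISS (open row4); precharges=3
Acc 7: bank0 row4 -> MISS (open row4); precharges=4
Acc 8: bank1 row4 -> MISS (open row4); precharges=5
Acc 9: bank2 row3 -> MISS (open row3); precharges=6
Acc 10: bank2 row2 -> MISS (open row2); precharges=7
Acc 11: bank0 row2 -> MISS (open row2); precharges=8
Acc 12: bank2 row0 -> MISS (open row0); precharges=9
Acc 13: bank2 row4 -> MISS (open row4); precharges=10

Answer: M M M M M M M M M M M M M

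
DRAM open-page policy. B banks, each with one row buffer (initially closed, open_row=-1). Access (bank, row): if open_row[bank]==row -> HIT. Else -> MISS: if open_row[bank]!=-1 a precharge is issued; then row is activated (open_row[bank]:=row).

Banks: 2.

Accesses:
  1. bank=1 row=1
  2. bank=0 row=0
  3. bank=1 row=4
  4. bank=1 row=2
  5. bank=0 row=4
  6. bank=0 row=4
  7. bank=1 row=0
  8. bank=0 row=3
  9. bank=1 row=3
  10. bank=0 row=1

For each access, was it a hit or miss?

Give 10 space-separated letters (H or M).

Answer: M M M M M H M M M M

Derivation:
Acc 1: bank1 row1 -> MISS (open row1); precharges=0
Acc 2: bank0 row0 -> MISS (open row0); precharges=0
Acc 3: bank1 row4 -> MISS (open row4); precharges=1
Acc 4: bank1 row2 -> MISS (open row2); precharges=2
Acc 5: bank0 row4 -> MISS (open row4); precharges=3
Acc 6: bank0 row4 -> HIT
Acc 7: bank1 row0 -> MISS (open row0); precharges=4
Acc 8: bank0 row3 -> MISS (open row3); precharges=5
Acc 9: bank1 row3 -> MISS (open row3); precharges=6
Acc 10: bank0 row1 -> MISS (open row1); precharges=7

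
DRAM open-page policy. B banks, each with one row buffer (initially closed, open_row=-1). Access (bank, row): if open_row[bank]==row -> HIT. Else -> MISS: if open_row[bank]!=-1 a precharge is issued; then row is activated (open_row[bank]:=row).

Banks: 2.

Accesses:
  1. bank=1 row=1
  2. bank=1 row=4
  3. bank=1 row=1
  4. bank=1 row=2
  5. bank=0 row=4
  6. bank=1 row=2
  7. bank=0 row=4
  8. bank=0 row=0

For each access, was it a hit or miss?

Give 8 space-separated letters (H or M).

Answer: M M M M M H H M

Derivation:
Acc 1: bank1 row1 -> MISS (open row1); precharges=0
Acc 2: bank1 row4 -> MISS (open row4); precharges=1
Acc 3: bank1 row1 -> MISS (open row1); precharges=2
Acc 4: bank1 row2 -> MISS (open row2); precharges=3
Acc 5: bank0 row4 -> MISS (open row4); precharges=3
Acc 6: bank1 row2 -> HIT
Acc 7: bank0 row4 -> HIT
Acc 8: bank0 row0 -> MISS (open row0); precharges=4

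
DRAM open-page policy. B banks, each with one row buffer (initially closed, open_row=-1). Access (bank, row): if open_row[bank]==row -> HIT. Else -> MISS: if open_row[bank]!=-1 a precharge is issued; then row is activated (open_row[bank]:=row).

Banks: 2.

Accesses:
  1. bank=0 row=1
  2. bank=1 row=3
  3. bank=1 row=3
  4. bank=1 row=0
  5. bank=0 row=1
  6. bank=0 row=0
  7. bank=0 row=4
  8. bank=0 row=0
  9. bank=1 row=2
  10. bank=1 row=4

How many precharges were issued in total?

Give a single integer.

Answer: 6

Derivation:
Acc 1: bank0 row1 -> MISS (open row1); precharges=0
Acc 2: bank1 row3 -> MISS (open row3); precharges=0
Acc 3: bank1 row3 -> HIT
Acc 4: bank1 row0 -> MISS (open row0); precharges=1
Acc 5: bank0 row1 -> HIT
Acc 6: bank0 row0 -> MISS (open row0); precharges=2
Acc 7: bank0 row4 -> MISS (open row4); precharges=3
Acc 8: bank0 row0 -> MISS (open row0); precharges=4
Acc 9: bank1 row2 -> MISS (open row2); precharges=5
Acc 10: bank1 row4 -> MISS (open row4); precharges=6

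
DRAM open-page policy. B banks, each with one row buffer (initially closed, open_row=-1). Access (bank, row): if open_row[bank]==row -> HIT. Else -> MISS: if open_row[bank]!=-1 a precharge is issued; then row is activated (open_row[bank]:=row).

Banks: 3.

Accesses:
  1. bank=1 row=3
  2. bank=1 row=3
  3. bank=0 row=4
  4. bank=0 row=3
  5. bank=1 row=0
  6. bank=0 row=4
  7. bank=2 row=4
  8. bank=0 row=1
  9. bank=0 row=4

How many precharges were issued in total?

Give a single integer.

Answer: 5

Derivation:
Acc 1: bank1 row3 -> MISS (open row3); precharges=0
Acc 2: bank1 row3 -> HIT
Acc 3: bank0 row4 -> MISS (open row4); precharges=0
Acc 4: bank0 row3 -> MISS (open row3); precharges=1
Acc 5: bank1 row0 -> MISS (open row0); precharges=2
Acc 6: bank0 row4 -> MISS (open row4); precharges=3
Acc 7: bank2 row4 -> MISS (open row4); precharges=3
Acc 8: bank0 row1 -> MISS (open row1); precharges=4
Acc 9: bank0 row4 -> MISS (open row4); precharges=5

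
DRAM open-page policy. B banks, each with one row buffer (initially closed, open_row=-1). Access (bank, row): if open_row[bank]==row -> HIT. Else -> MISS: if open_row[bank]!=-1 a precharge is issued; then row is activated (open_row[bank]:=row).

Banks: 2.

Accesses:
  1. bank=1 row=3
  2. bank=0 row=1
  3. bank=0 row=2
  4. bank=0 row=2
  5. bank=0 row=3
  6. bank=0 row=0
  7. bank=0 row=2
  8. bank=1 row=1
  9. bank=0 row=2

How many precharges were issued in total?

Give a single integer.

Answer: 5

Derivation:
Acc 1: bank1 row3 -> MISS (open row3); precharges=0
Acc 2: bank0 row1 -> MISS (open row1); precharges=0
Acc 3: bank0 row2 -> MISS (open row2); precharges=1
Acc 4: bank0 row2 -> HIT
Acc 5: bank0 row3 -> MISS (open row3); precharges=2
Acc 6: bank0 row0 -> MISS (open row0); precharges=3
Acc 7: bank0 row2 -> MISS (open row2); precharges=4
Acc 8: bank1 row1 -> MISS (open row1); precharges=5
Acc 9: bank0 row2 -> HIT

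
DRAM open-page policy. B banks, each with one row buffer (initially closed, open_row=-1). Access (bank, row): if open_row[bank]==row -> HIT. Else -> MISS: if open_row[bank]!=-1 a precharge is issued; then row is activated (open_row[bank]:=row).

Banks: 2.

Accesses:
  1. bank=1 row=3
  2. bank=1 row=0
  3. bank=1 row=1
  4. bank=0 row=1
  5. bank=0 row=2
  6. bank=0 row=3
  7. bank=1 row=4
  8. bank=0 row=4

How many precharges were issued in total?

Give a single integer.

Acc 1: bank1 row3 -> MISS (open row3); precharges=0
Acc 2: bank1 row0 -> MISS (open row0); precharges=1
Acc 3: bank1 row1 -> MISS (open row1); precharges=2
Acc 4: bank0 row1 -> MISS (open row1); precharges=2
Acc 5: bank0 row2 -> MISS (open row2); precharges=3
Acc 6: bank0 row3 -> MISS (open row3); precharges=4
Acc 7: bank1 row4 -> MISS (open row4); precharges=5
Acc 8: bank0 row4 -> MISS (open row4); precharges=6

Answer: 6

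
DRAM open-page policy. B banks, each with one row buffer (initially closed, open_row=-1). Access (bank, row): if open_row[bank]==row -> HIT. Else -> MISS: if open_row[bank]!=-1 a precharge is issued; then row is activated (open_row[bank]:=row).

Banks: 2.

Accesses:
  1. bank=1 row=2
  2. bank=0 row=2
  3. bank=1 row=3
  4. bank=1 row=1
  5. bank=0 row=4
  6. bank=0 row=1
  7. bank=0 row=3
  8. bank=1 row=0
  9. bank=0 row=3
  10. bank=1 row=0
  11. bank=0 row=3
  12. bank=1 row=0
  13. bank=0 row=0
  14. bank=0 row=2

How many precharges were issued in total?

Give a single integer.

Acc 1: bank1 row2 -> MISS (open row2); precharges=0
Acc 2: bank0 row2 -> MISS (open row2); precharges=0
Acc 3: bank1 row3 -> MISS (open row3); precharges=1
Acc 4: bank1 row1 -> MISS (open row1); precharges=2
Acc 5: bank0 row4 -> MISS (open row4); precharges=3
Acc 6: bank0 row1 -> MISS (open row1); precharges=4
Acc 7: bank0 row3 -> MISS (open row3); precharges=5
Acc 8: bank1 row0 -> MISS (open row0); precharges=6
Acc 9: bank0 row3 -> HIT
Acc 10: bank1 row0 -> HIT
Acc 11: bank0 row3 -> HIT
Acc 12: bank1 row0 -> HIT
Acc 13: bank0 row0 -> MISS (open row0); precharges=7
Acc 14: bank0 row2 -> MISS (open row2); precharges=8

Answer: 8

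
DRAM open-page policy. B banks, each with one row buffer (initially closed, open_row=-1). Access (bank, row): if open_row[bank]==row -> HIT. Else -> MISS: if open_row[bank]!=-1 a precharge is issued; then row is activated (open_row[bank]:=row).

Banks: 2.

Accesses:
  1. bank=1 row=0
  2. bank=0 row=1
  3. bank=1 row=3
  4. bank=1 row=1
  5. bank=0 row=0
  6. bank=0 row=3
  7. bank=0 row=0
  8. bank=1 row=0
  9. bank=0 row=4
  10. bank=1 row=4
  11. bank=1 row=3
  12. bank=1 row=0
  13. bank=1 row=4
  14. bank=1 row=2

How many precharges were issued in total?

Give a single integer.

Answer: 12

Derivation:
Acc 1: bank1 row0 -> MISS (open row0); precharges=0
Acc 2: bank0 row1 -> MISS (open row1); precharges=0
Acc 3: bank1 row3 -> MISS (open row3); precharges=1
Acc 4: bank1 row1 -> MISS (open row1); precharges=2
Acc 5: bank0 row0 -> MISS (open row0); precharges=3
Acc 6: bank0 row3 -> MISS (open row3); precharges=4
Acc 7: bank0 row0 -> MISS (open row0); precharges=5
Acc 8: bank1 row0 -> MISS (open row0); precharges=6
Acc 9: bank0 row4 -> MISS (open row4); precharges=7
Acc 10: bank1 row4 -> MISS (open row4); precharges=8
Acc 11: bank1 row3 -> MISS (open row3); precharges=9
Acc 12: bank1 row0 -> MISS (open row0); precharges=10
Acc 13: bank1 row4 -> MISS (open row4); precharges=11
Acc 14: bank1 row2 -> MISS (open row2); precharges=12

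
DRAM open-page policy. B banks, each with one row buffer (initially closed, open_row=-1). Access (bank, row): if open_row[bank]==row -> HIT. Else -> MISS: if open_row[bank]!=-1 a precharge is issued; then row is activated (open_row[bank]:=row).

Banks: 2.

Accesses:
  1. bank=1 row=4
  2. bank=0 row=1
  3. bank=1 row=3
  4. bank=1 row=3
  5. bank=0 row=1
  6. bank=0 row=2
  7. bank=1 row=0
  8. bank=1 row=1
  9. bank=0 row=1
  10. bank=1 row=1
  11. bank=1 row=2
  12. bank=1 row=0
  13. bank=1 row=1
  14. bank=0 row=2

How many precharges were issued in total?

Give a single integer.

Answer: 9

Derivation:
Acc 1: bank1 row4 -> MISS (open row4); precharges=0
Acc 2: bank0 row1 -> MISS (open row1); precharges=0
Acc 3: bank1 row3 -> MISS (open row3); precharges=1
Acc 4: bank1 row3 -> HIT
Acc 5: bank0 row1 -> HIT
Acc 6: bank0 row2 -> MISS (open row2); precharges=2
Acc 7: bank1 row0 -> MISS (open row0); precharges=3
Acc 8: bank1 row1 -> MISS (open row1); precharges=4
Acc 9: bank0 row1 -> MISS (open row1); precharges=5
Acc 10: bank1 row1 -> HIT
Acc 11: bank1 row2 -> MISS (open row2); precharges=6
Acc 12: bank1 row0 -> MISS (open row0); precharges=7
Acc 13: bank1 row1 -> MISS (open row1); precharges=8
Acc 14: bank0 row2 -> MISS (open row2); precharges=9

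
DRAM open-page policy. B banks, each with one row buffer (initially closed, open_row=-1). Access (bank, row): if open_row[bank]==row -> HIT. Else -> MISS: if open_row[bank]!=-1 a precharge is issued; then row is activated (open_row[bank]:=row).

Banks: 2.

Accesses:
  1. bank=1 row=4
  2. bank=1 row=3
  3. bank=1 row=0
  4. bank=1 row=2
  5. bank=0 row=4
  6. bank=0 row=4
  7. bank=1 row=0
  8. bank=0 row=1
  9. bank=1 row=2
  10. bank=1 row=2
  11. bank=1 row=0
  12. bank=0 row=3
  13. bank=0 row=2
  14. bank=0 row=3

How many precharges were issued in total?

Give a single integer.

Acc 1: bank1 row4 -> MISS (open row4); precharges=0
Acc 2: bank1 row3 -> MISS (open row3); precharges=1
Acc 3: bank1 row0 -> MISS (open row0); precharges=2
Acc 4: bank1 row2 -> MISS (open row2); precharges=3
Acc 5: bank0 row4 -> MISS (open row4); precharges=3
Acc 6: bank0 row4 -> HIT
Acc 7: bank1 row0 -> MISS (open row0); precharges=4
Acc 8: bank0 row1 -> MISS (open row1); precharges=5
Acc 9: bank1 row2 -> MISS (open row2); precharges=6
Acc 10: bank1 row2 -> HIT
Acc 11: bank1 row0 -> MISS (open row0); precharges=7
Acc 12: bank0 row3 -> MISS (open row3); precharges=8
Acc 13: bank0 row2 -> MISS (open row2); precharges=9
Acc 14: bank0 row3 -> MISS (open row3); precharges=10

Answer: 10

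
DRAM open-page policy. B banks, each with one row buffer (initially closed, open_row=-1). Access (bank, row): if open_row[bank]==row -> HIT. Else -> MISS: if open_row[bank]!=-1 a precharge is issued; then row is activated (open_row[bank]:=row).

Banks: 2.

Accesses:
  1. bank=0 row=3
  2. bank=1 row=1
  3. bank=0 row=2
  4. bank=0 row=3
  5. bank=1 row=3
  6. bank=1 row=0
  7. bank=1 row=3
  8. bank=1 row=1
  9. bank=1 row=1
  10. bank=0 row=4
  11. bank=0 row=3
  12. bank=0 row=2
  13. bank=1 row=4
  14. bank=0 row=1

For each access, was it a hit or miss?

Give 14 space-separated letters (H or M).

Answer: M M M M M M M M H M M M M M

Derivation:
Acc 1: bank0 row3 -> MISS (open row3); precharges=0
Acc 2: bank1 row1 -> MISS (open row1); precharges=0
Acc 3: bank0 row2 -> MISS (open row2); precharges=1
Acc 4: bank0 row3 -> MISS (open row3); precharges=2
Acc 5: bank1 row3 -> MISS (open row3); precharges=3
Acc 6: bank1 row0 -> MISS (open row0); precharges=4
Acc 7: bank1 row3 -> MISS (open row3); precharges=5
Acc 8: bank1 row1 -> MISS (open row1); precharges=6
Acc 9: bank1 row1 -> HIT
Acc 10: bank0 row4 -> MISS (open row4); precharges=7
Acc 11: bank0 row3 -> MISS (open row3); precharges=8
Acc 12: bank0 row2 -> MISS (open row2); precharges=9
Acc 13: bank1 row4 -> MISS (open row4); precharges=10
Acc 14: bank0 row1 -> MISS (open row1); precharges=11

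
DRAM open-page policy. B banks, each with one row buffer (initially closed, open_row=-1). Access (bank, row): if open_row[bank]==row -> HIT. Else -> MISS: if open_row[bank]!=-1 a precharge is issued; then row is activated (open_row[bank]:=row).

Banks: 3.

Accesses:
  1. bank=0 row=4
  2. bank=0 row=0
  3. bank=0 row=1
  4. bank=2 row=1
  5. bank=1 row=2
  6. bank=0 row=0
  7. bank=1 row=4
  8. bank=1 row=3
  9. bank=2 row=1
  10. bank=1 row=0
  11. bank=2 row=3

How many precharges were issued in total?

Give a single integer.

Answer: 7

Derivation:
Acc 1: bank0 row4 -> MISS (open row4); precharges=0
Acc 2: bank0 row0 -> MISS (open row0); precharges=1
Acc 3: bank0 row1 -> MISS (open row1); precharges=2
Acc 4: bank2 row1 -> MISS (open row1); precharges=2
Acc 5: bank1 row2 -> MISS (open row2); precharges=2
Acc 6: bank0 row0 -> MISS (open row0); precharges=3
Acc 7: bank1 row4 -> MISS (open row4); precharges=4
Acc 8: bank1 row3 -> MISS (open row3); precharges=5
Acc 9: bank2 row1 -> HIT
Acc 10: bank1 row0 -> MISS (open row0); precharges=6
Acc 11: bank2 row3 -> MISS (open row3); precharges=7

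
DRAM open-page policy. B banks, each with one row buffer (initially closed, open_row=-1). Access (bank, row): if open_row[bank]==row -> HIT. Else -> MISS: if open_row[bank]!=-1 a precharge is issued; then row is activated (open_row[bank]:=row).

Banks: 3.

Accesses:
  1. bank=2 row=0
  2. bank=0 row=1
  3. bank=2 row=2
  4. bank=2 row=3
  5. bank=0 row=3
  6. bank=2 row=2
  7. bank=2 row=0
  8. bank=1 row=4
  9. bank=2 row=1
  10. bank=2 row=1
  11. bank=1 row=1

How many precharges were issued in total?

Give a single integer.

Answer: 7

Derivation:
Acc 1: bank2 row0 -> MISS (open row0); precharges=0
Acc 2: bank0 row1 -> MISS (open row1); precharges=0
Acc 3: bank2 row2 -> MISS (open row2); precharges=1
Acc 4: bank2 row3 -> MISS (open row3); precharges=2
Acc 5: bank0 row3 -> MISS (open row3); precharges=3
Acc 6: bank2 row2 -> MISS (open row2); precharges=4
Acc 7: bank2 row0 -> MISS (open row0); precharges=5
Acc 8: bank1 row4 -> MISS (open row4); precharges=5
Acc 9: bank2 row1 -> MISS (open row1); precharges=6
Acc 10: bank2 row1 -> HIT
Acc 11: bank1 row1 -> MISS (open row1); precharges=7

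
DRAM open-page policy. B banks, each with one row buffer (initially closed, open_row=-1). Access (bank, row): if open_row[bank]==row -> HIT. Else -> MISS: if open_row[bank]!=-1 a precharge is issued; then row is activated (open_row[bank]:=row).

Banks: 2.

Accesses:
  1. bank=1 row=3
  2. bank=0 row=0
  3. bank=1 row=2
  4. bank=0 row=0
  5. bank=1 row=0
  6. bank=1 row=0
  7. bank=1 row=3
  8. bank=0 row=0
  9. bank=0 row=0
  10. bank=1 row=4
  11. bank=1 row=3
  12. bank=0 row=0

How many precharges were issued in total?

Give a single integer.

Answer: 5

Derivation:
Acc 1: bank1 row3 -> MISS (open row3); precharges=0
Acc 2: bank0 row0 -> MISS (open row0); precharges=0
Acc 3: bank1 row2 -> MISS (open row2); precharges=1
Acc 4: bank0 row0 -> HIT
Acc 5: bank1 row0 -> MISS (open row0); precharges=2
Acc 6: bank1 row0 -> HIT
Acc 7: bank1 row3 -> MISS (open row3); precharges=3
Acc 8: bank0 row0 -> HIT
Acc 9: bank0 row0 -> HIT
Acc 10: bank1 row4 -> MISS (open row4); precharges=4
Acc 11: bank1 row3 -> MISS (open row3); precharges=5
Acc 12: bank0 row0 -> HIT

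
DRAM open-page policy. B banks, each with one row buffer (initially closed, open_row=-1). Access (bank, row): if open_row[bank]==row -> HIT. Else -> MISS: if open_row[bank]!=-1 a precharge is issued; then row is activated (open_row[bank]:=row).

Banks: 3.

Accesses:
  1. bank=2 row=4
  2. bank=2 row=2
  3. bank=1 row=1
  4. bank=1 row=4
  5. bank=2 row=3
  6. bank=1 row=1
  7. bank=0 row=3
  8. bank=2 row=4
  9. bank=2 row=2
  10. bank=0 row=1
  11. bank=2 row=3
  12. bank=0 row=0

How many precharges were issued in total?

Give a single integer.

Answer: 9

Derivation:
Acc 1: bank2 row4 -> MISS (open row4); precharges=0
Acc 2: bank2 row2 -> MISS (open row2); precharges=1
Acc 3: bank1 row1 -> MISS (open row1); precharges=1
Acc 4: bank1 row4 -> MISS (open row4); precharges=2
Acc 5: bank2 row3 -> MISS (open row3); precharges=3
Acc 6: bank1 row1 -> MISS (open row1); precharges=4
Acc 7: bank0 row3 -> MISS (open row3); precharges=4
Acc 8: bank2 row4 -> MISS (open row4); precharges=5
Acc 9: bank2 row2 -> MISS (open row2); precharges=6
Acc 10: bank0 row1 -> MISS (open row1); precharges=7
Acc 11: bank2 row3 -> MISS (open row3); precharges=8
Acc 12: bank0 row0 -> MISS (open row0); precharges=9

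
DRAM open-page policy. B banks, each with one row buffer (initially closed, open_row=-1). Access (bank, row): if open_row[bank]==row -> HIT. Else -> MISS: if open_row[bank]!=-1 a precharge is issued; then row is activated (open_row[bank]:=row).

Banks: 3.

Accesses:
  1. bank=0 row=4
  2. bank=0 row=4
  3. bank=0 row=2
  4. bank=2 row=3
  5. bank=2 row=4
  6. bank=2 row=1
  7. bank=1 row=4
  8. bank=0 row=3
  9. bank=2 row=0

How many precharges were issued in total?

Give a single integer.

Acc 1: bank0 row4 -> MISS (open row4); precharges=0
Acc 2: bank0 row4 -> HIT
Acc 3: bank0 row2 -> MISS (open row2); precharges=1
Acc 4: bank2 row3 -> MISS (open row3); precharges=1
Acc 5: bank2 row4 -> MISS (open row4); precharges=2
Acc 6: bank2 row1 -> MISS (open row1); precharges=3
Acc 7: bank1 row4 -> MISS (open row4); precharges=3
Acc 8: bank0 row3 -> MISS (open row3); precharges=4
Acc 9: bank2 row0 -> MISS (open row0); precharges=5

Answer: 5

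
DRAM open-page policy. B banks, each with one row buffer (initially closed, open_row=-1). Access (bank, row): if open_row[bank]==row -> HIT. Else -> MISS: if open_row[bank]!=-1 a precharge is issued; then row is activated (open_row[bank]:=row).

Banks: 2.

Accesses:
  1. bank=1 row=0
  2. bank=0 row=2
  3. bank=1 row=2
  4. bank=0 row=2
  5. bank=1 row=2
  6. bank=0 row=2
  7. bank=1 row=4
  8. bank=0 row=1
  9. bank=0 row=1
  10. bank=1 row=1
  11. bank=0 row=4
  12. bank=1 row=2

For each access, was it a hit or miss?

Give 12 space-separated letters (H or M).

Answer: M M M H H H M M H M M M

Derivation:
Acc 1: bank1 row0 -> MISS (open row0); precharges=0
Acc 2: bank0 row2 -> MISS (open row2); precharges=0
Acc 3: bank1 row2 -> MISS (open row2); precharges=1
Acc 4: bank0 row2 -> HIT
Acc 5: bank1 row2 -> HIT
Acc 6: bank0 row2 -> HIT
Acc 7: bank1 row4 -> MISS (open row4); precharges=2
Acc 8: bank0 row1 -> MISS (open row1); precharges=3
Acc 9: bank0 row1 -> HIT
Acc 10: bank1 row1 -> MISS (open row1); precharges=4
Acc 11: bank0 row4 -> MISS (open row4); precharges=5
Acc 12: bank1 row2 -> MISS (open row2); precharges=6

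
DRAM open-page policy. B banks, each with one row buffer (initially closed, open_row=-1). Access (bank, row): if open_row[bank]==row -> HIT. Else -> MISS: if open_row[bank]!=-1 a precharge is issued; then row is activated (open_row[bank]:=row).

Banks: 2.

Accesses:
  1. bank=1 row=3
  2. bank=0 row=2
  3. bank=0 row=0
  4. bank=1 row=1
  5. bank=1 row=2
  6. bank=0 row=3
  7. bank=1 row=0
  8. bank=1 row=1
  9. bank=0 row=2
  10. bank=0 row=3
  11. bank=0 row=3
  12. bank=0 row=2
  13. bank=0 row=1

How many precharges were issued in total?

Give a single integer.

Answer: 10

Derivation:
Acc 1: bank1 row3 -> MISS (open row3); precharges=0
Acc 2: bank0 row2 -> MISS (open row2); precharges=0
Acc 3: bank0 row0 -> MISS (open row0); precharges=1
Acc 4: bank1 row1 -> MISS (open row1); precharges=2
Acc 5: bank1 row2 -> MISS (open row2); precharges=3
Acc 6: bank0 row3 -> MISS (open row3); precharges=4
Acc 7: bank1 row0 -> MISS (open row0); precharges=5
Acc 8: bank1 row1 -> MISS (open row1); precharges=6
Acc 9: bank0 row2 -> MISS (open row2); precharges=7
Acc 10: bank0 row3 -> MISS (open row3); precharges=8
Acc 11: bank0 row3 -> HIT
Acc 12: bank0 row2 -> MISS (open row2); precharges=9
Acc 13: bank0 row1 -> MISS (open row1); precharges=10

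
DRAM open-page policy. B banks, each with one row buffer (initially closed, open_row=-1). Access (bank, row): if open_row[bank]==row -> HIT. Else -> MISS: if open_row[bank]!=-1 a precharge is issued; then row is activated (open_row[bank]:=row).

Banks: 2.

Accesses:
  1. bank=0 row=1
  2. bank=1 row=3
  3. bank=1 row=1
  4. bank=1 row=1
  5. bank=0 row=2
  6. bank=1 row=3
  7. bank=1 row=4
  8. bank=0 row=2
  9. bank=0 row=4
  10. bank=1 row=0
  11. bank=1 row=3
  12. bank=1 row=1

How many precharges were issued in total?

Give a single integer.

Answer: 8

Derivation:
Acc 1: bank0 row1 -> MISS (open row1); precharges=0
Acc 2: bank1 row3 -> MISS (open row3); precharges=0
Acc 3: bank1 row1 -> MISS (open row1); precharges=1
Acc 4: bank1 row1 -> HIT
Acc 5: bank0 row2 -> MISS (open row2); precharges=2
Acc 6: bank1 row3 -> MISS (open row3); precharges=3
Acc 7: bank1 row4 -> MISS (open row4); precharges=4
Acc 8: bank0 row2 -> HIT
Acc 9: bank0 row4 -> MISS (open row4); precharges=5
Acc 10: bank1 row0 -> MISS (open row0); precharges=6
Acc 11: bank1 row3 -> MISS (open row3); precharges=7
Acc 12: bank1 row1 -> MISS (open row1); precharges=8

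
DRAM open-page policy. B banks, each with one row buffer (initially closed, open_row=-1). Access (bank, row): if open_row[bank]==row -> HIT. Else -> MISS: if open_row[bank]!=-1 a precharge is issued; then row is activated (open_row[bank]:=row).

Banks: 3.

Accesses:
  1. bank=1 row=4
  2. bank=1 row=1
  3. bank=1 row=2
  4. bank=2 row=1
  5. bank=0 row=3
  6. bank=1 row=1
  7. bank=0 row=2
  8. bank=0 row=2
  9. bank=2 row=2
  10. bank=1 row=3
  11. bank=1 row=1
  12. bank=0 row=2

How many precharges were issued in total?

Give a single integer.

Answer: 7

Derivation:
Acc 1: bank1 row4 -> MISS (open row4); precharges=0
Acc 2: bank1 row1 -> MISS (open row1); precharges=1
Acc 3: bank1 row2 -> MISS (open row2); precharges=2
Acc 4: bank2 row1 -> MISS (open row1); precharges=2
Acc 5: bank0 row3 -> MISS (open row3); precharges=2
Acc 6: bank1 row1 -> MISS (open row1); precharges=3
Acc 7: bank0 row2 -> MISS (open row2); precharges=4
Acc 8: bank0 row2 -> HIT
Acc 9: bank2 row2 -> MISS (open row2); precharges=5
Acc 10: bank1 row3 -> MISS (open row3); precharges=6
Acc 11: bank1 row1 -> MISS (open row1); precharges=7
Acc 12: bank0 row2 -> HIT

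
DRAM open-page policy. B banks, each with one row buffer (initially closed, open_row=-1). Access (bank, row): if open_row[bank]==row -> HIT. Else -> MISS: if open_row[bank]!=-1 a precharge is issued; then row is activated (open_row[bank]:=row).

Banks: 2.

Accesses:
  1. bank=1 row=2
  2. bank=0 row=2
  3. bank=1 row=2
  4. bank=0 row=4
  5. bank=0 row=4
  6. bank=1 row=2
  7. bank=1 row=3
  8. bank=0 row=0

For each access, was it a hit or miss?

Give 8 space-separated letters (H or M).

Acc 1: bank1 row2 -> MISS (open row2); precharges=0
Acc 2: bank0 row2 -> MISS (open row2); precharges=0
Acc 3: bank1 row2 -> HIT
Acc 4: bank0 row4 -> MISS (open row4); precharges=1
Acc 5: bank0 row4 -> HIT
Acc 6: bank1 row2 -> HIT
Acc 7: bank1 row3 -> MISS (open row3); precharges=2
Acc 8: bank0 row0 -> MISS (open row0); precharges=3

Answer: M M H M H H M M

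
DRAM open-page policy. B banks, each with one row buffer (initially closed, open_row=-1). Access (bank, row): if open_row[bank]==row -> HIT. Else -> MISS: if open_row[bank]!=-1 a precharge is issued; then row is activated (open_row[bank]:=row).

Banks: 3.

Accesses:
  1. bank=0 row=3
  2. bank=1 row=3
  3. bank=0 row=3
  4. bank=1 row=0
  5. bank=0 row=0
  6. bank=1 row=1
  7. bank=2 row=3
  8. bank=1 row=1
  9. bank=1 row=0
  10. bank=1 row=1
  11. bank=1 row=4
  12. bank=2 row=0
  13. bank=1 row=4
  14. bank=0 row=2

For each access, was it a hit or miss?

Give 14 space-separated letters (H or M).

Acc 1: bank0 row3 -> MISS (open row3); precharges=0
Acc 2: bank1 row3 -> MISS (open row3); precharges=0
Acc 3: bank0 row3 -> HIT
Acc 4: bank1 row0 -> MISS (open row0); precharges=1
Acc 5: bank0 row0 -> MISS (open row0); precharges=2
Acc 6: bank1 row1 -> MISS (open row1); precharges=3
Acc 7: bank2 row3 -> MISS (open row3); precharges=3
Acc 8: bank1 row1 -> HIT
Acc 9: bank1 row0 -> MISS (open row0); precharges=4
Acc 10: bank1 row1 -> MISS (open row1); precharges=5
Acc 11: bank1 row4 -> MISS (open row4); precharges=6
Acc 12: bank2 row0 -> MISS (open row0); precharges=7
Acc 13: bank1 row4 -> HIT
Acc 14: bank0 row2 -> MISS (open row2); precharges=8

Answer: M M H M M M M H M M M M H M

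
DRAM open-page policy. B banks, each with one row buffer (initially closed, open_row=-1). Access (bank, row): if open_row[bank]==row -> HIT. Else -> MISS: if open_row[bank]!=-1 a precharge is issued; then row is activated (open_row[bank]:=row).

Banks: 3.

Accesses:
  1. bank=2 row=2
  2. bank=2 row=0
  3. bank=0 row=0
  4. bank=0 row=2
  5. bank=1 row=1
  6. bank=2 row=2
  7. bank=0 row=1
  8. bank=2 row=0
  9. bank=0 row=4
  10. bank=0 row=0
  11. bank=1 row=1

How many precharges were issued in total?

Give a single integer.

Acc 1: bank2 row2 -> MISS (open row2); precharges=0
Acc 2: bank2 row0 -> MISS (open row0); precharges=1
Acc 3: bank0 row0 -> MISS (open row0); precharges=1
Acc 4: bank0 row2 -> MISS (open row2); precharges=2
Acc 5: bank1 row1 -> MISS (open row1); precharges=2
Acc 6: bank2 row2 -> MISS (open row2); precharges=3
Acc 7: bank0 row1 -> MISS (open row1); precharges=4
Acc 8: bank2 row0 -> MISS (open row0); precharges=5
Acc 9: bank0 row4 -> MISS (open row4); precharges=6
Acc 10: bank0 row0 -> MISS (open row0); precharges=7
Acc 11: bank1 row1 -> HIT

Answer: 7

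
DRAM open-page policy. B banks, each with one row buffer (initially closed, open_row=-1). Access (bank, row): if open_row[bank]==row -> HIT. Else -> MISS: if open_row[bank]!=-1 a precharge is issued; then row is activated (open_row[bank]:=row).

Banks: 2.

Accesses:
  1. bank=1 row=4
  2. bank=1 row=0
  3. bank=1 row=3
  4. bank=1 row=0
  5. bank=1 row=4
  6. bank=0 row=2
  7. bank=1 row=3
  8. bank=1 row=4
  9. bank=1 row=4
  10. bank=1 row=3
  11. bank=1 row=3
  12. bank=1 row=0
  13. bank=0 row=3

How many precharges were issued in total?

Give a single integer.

Answer: 9

Derivation:
Acc 1: bank1 row4 -> MISS (open row4); precharges=0
Acc 2: bank1 row0 -> MISS (open row0); precharges=1
Acc 3: bank1 row3 -> MISS (open row3); precharges=2
Acc 4: bank1 row0 -> MISS (open row0); precharges=3
Acc 5: bank1 row4 -> MISS (open row4); precharges=4
Acc 6: bank0 row2 -> MISS (open row2); precharges=4
Acc 7: bank1 row3 -> MISS (open row3); precharges=5
Acc 8: bank1 row4 -> MISS (open row4); precharges=6
Acc 9: bank1 row4 -> HIT
Acc 10: bank1 row3 -> MISS (open row3); precharges=7
Acc 11: bank1 row3 -> HIT
Acc 12: bank1 row0 -> MISS (open row0); precharges=8
Acc 13: bank0 row3 -> MISS (open row3); precharges=9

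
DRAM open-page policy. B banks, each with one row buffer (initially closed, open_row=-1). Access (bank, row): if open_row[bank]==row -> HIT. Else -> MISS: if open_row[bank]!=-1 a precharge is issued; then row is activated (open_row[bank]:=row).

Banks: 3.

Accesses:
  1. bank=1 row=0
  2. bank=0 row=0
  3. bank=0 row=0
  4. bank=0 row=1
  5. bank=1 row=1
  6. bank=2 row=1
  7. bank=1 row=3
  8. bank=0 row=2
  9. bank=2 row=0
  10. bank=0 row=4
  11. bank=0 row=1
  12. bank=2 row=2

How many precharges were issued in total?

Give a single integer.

Acc 1: bank1 row0 -> MISS (open row0); precharges=0
Acc 2: bank0 row0 -> MISS (open row0); precharges=0
Acc 3: bank0 row0 -> HIT
Acc 4: bank0 row1 -> MISS (open row1); precharges=1
Acc 5: bank1 row1 -> MISS (open row1); precharges=2
Acc 6: bank2 row1 -> MISS (open row1); precharges=2
Acc 7: bank1 row3 -> MISS (open row3); precharges=3
Acc 8: bank0 row2 -> MISS (open row2); precharges=4
Acc 9: bank2 row0 -> MISS (open row0); precharges=5
Acc 10: bank0 row4 -> MISS (open row4); precharges=6
Acc 11: bank0 row1 -> MISS (open row1); precharges=7
Acc 12: bank2 row2 -> MISS (open row2); precharges=8

Answer: 8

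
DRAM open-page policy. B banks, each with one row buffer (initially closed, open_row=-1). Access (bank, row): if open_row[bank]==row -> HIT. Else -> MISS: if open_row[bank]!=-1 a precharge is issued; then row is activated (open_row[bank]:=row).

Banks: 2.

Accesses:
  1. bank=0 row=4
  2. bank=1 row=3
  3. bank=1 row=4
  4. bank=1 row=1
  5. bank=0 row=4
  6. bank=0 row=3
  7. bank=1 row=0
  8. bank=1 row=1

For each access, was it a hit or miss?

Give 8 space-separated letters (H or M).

Answer: M M M M H M M M

Derivation:
Acc 1: bank0 row4 -> MISS (open row4); precharges=0
Acc 2: bank1 row3 -> MISS (open row3); precharges=0
Acc 3: bank1 row4 -> MISS (open row4); precharges=1
Acc 4: bank1 row1 -> MISS (open row1); precharges=2
Acc 5: bank0 row4 -> HIT
Acc 6: bank0 row3 -> MISS (open row3); precharges=3
Acc 7: bank1 row0 -> MISS (open row0); precharges=4
Acc 8: bank1 row1 -> MISS (open row1); precharges=5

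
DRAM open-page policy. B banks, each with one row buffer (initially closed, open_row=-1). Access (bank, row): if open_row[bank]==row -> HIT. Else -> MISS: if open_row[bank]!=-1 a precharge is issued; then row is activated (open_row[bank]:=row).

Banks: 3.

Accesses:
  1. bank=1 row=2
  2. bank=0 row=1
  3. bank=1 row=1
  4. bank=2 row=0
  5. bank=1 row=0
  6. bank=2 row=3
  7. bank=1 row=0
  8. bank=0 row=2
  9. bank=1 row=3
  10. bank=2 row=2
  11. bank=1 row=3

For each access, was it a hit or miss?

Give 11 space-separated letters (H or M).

Acc 1: bank1 row2 -> MISS (open row2); precharges=0
Acc 2: bank0 row1 -> MISS (open row1); precharges=0
Acc 3: bank1 row1 -> MISS (open row1); precharges=1
Acc 4: bank2 row0 -> MISS (open row0); precharges=1
Acc 5: bank1 row0 -> MISS (open row0); precharges=2
Acc 6: bank2 row3 -> MISS (open row3); precharges=3
Acc 7: bank1 row0 -> HIT
Acc 8: bank0 row2 -> MISS (open row2); precharges=4
Acc 9: bank1 row3 -> MISS (open row3); precharges=5
Acc 10: bank2 row2 -> MISS (open row2); precharges=6
Acc 11: bank1 row3 -> HIT

Answer: M M M M M M H M M M H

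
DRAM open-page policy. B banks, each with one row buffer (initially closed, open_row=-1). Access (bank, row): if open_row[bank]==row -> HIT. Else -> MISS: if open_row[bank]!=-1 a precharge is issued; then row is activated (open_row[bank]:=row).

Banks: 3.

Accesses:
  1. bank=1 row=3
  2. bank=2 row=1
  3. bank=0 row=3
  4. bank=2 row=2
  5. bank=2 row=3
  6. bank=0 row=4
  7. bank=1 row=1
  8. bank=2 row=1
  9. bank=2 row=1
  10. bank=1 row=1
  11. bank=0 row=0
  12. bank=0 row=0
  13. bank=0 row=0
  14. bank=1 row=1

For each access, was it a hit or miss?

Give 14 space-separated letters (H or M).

Acc 1: bank1 row3 -> MISS (open row3); precharges=0
Acc 2: bank2 row1 -> MISS (open row1); precharges=0
Acc 3: bank0 row3 -> MISS (open row3); precharges=0
Acc 4: bank2 row2 -> MISS (open row2); precharges=1
Acc 5: bank2 row3 -> MISS (open row3); precharges=2
Acc 6: bank0 row4 -> MISS (open row4); precharges=3
Acc 7: bank1 row1 -> MISS (open row1); precharges=4
Acc 8: bank2 row1 -> MISS (open row1); precharges=5
Acc 9: bank2 row1 -> HIT
Acc 10: bank1 row1 -> HIT
Acc 11: bank0 row0 -> MISS (open row0); precharges=6
Acc 12: bank0 row0 -> HIT
Acc 13: bank0 row0 -> HIT
Acc 14: bank1 row1 -> HIT

Answer: M M M M M M M M H H M H H H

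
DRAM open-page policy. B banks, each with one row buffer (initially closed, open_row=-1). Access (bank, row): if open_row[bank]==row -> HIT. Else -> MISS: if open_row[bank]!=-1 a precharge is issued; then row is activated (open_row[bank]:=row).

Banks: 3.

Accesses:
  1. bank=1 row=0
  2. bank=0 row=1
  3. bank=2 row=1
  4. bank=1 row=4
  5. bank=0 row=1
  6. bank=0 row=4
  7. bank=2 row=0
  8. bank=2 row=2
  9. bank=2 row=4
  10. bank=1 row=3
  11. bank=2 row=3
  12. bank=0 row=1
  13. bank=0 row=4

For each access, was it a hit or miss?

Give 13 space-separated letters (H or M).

Answer: M M M M H M M M M M M M M

Derivation:
Acc 1: bank1 row0 -> MISS (open row0); precharges=0
Acc 2: bank0 row1 -> MISS (open row1); precharges=0
Acc 3: bank2 row1 -> MISS (open row1); precharges=0
Acc 4: bank1 row4 -> MISS (open row4); precharges=1
Acc 5: bank0 row1 -> HIT
Acc 6: bank0 row4 -> MISS (open row4); precharges=2
Acc 7: bank2 row0 -> MISS (open row0); precharges=3
Acc 8: bank2 row2 -> MISS (open row2); precharges=4
Acc 9: bank2 row4 -> MISS (open row4); precharges=5
Acc 10: bank1 row3 -> MISS (open row3); precharges=6
Acc 11: bank2 row3 -> MISS (open row3); precharges=7
Acc 12: bank0 row1 -> MISS (open row1); precharges=8
Acc 13: bank0 row4 -> MISS (open row4); precharges=9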